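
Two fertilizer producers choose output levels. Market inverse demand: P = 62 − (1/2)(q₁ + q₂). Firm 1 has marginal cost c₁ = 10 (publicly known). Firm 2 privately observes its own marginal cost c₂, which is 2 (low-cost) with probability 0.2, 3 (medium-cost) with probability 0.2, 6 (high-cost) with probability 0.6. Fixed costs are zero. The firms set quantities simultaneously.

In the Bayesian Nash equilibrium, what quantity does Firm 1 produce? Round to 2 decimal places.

31.07

Type-c best response for Firm 2: q₂(c) = (62 − c) − q₁/2.
Firm 1 maximizes expected profit; its first-order condition is 62 − q₁ − (1/2)E[q₂] − 10 = 0.
Substituting E[q₂] and solving: E[c₂] = 4.6, so q₁ = (62 − 2·10 + 4.6)/(3/2) = 31.0667.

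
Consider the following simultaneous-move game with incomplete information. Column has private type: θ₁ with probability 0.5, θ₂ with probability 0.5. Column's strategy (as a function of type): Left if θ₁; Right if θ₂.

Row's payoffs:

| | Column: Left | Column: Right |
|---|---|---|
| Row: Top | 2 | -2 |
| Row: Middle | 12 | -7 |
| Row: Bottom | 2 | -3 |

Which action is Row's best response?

Compute Row's expected payoff for each action, taking the expectation over Column's type.
E[Top] = 0.5·(2) + 0.5·(-2) = 0
E[Middle] = 0.5·(12) + 0.5·(-7) = 2.5
E[Bottom] = 0.5·(2) + 0.5·(-3) = -0.5
Best response: Middle (2.5 is the largest).

Middle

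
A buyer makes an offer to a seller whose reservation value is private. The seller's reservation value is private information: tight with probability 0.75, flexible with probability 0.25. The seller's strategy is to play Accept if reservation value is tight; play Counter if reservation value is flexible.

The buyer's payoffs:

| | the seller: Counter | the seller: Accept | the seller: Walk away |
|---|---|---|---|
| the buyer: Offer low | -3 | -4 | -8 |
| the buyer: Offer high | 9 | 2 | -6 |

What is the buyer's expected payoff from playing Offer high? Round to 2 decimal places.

3.75

Take the expectation over the seller's reservation value, weighting each type's action by its prior probability.
E[Offer high] = 0.75·2 + 0.25·9 = 1.5 + 2.25 = 3.75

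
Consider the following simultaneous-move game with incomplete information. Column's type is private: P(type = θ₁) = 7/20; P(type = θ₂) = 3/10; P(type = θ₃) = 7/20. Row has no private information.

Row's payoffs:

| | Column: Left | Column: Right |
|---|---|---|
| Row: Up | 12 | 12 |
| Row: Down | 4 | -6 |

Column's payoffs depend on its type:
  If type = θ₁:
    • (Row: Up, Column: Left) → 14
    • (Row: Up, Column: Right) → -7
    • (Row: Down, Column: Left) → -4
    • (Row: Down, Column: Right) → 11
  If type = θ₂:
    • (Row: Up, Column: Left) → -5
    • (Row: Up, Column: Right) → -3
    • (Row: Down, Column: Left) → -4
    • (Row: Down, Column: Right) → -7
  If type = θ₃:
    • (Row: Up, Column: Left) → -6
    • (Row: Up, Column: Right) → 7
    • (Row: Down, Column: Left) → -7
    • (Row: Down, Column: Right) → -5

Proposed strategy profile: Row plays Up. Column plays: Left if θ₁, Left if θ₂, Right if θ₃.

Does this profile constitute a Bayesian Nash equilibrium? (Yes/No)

Row plays Up: E[Up] = 7/20·(12) + 3/10·(12) + 7/20·(12) = 12; E[Down] = 1/2. Best-responding. ✓
Column (type θ₁), facing Up: Left gives 14, Right gives -7. Proposed Left is best. ✓
Column (type θ₂), facing Up: Left gives -5, Right gives -3. Proposed Left is not best — profitable deviation exists. ✗
Column (type θ₃), facing Up: Left gives -6, Right gives 7. Proposed Right is best. ✓

No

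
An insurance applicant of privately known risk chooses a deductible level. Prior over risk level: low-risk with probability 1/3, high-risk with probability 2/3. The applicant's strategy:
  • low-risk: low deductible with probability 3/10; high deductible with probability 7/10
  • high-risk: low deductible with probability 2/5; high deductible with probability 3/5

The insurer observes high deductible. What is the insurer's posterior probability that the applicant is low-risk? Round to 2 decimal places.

0.37

Apply Bayes' rule using the sender's strategy as the likelihood.
P(high deductible) = (1/3)·(7/10) + (2/3)·(3/5) = 19/30
P(low-risk | high deductible) = ((1/3)·(7/10)) / (19/30) = (7/30) / (19/30) = 7/19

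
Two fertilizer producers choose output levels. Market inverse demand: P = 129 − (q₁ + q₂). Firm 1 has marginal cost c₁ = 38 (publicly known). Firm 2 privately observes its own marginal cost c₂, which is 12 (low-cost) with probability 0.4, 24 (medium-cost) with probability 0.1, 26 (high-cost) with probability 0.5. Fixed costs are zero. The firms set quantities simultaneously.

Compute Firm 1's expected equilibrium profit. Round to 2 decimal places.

595.36

Firm 2 with cost c maximizes (129 − (q₁+q₂) − c)·q₂, giving q₂(c) = (129 − c − q₁)/2.
E[c₂] = 0.4·12 + 0.1·24 + 0.5·26 = 20.2
Firm 1's FOC against E[q₂] yields q₁ = (129 − 2·38 + E[c₂])/3 = (129 − 76 + 20.2)/3 = 24.4.
E[P] = 129 − (q₁ + E[q₂]) = 62.4; Firm 1's expected profit = (E[P] − 38)·q₁ = (62.4 − 38)·24.4 = 595.36.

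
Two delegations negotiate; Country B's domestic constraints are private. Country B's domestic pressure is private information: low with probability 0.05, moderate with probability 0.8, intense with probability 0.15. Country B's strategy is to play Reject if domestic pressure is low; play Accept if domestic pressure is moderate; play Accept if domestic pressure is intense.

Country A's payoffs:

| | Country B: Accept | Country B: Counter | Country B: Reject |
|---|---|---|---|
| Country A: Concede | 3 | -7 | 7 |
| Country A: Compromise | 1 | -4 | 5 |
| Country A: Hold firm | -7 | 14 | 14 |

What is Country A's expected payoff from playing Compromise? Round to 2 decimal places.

Take the expectation over Country B's domestic pressure, weighting each type's action by its prior probability.
E[Compromise] = 0.05·5 + 0.8·1 + 0.15·1 = 0.25 + 0.8 + 0.15 = 1.2

1.20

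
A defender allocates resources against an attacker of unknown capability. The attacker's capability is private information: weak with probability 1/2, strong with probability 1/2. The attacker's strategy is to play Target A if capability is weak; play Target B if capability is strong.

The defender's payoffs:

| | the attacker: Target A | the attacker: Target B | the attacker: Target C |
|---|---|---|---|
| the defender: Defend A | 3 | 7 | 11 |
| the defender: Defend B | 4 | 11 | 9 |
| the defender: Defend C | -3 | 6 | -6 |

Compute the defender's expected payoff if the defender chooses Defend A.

Take the expectation over the attacker's capability, weighting each type's action by its prior probability.
E[Defend A] = 1/2·3 + 1/2·7 = 3/2 + 7/2 = 5

5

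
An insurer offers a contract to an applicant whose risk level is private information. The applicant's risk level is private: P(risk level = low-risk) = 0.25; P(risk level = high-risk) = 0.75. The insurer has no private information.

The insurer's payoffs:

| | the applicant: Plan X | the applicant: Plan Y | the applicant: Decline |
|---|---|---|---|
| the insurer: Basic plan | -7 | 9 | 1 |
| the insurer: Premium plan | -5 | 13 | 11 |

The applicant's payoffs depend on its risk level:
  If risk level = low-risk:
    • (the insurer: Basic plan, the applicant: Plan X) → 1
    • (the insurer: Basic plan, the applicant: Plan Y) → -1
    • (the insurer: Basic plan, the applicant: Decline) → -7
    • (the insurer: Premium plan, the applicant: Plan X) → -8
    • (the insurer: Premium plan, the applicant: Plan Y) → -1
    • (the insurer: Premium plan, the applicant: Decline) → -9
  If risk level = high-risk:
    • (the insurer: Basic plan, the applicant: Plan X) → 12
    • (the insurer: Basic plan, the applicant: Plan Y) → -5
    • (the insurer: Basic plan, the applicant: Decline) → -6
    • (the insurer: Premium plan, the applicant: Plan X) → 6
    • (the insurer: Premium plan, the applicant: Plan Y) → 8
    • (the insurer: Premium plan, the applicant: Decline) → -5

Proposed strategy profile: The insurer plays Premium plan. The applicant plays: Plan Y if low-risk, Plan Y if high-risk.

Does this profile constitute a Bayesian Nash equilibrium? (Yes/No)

A profile is a BNE iff every type of every player is best-responding given beliefs about the other side.
The insurer plays Premium plan: E[Premium plan] = 0.25·(13) + 0.75·(13) = 13; E[Basic plan] = 9. Best-responding. ✓
The applicant (risk level low-risk), facing Premium plan: Plan X gives -8, Plan Y gives -1, Decline gives -9. Proposed Plan Y is best. ✓
The applicant (risk level high-risk), facing Premium plan: Plan X gives 6, Plan Y gives 8, Decline gives -5. Proposed Plan Y is best. ✓

Yes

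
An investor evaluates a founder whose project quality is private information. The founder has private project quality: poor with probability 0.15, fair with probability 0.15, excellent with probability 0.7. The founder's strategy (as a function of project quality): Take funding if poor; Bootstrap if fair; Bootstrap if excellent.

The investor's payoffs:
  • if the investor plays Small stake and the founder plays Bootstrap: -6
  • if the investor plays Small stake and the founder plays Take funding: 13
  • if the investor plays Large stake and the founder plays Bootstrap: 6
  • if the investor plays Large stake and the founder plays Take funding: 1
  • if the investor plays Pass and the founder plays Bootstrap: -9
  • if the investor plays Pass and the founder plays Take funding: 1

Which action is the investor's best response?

Compute the investor's expected payoff for each action, taking the expectation over the founder's type.
E[Small stake] = 0.15·(13) + 0.15·(-6) + 0.7·(-6) = -3.15
E[Large stake] = 0.15·(1) + 0.15·(6) + 0.7·(6) = 5.25
E[Pass] = 0.15·(1) + 0.15·(-9) + 0.7·(-9) = -7.5
Best response: Large stake (5.25 is the largest).

Large stake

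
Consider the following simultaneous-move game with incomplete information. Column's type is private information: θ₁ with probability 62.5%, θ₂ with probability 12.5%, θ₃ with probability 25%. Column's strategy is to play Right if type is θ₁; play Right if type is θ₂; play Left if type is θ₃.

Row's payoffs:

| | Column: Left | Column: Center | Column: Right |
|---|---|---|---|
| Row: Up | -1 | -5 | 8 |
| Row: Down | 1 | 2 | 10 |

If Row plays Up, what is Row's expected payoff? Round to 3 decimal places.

5.750

E[Up] = 0.625·8 + 0.125·8 + 0.25·(-1) = 5 + 1 + (-0.25) = 5.75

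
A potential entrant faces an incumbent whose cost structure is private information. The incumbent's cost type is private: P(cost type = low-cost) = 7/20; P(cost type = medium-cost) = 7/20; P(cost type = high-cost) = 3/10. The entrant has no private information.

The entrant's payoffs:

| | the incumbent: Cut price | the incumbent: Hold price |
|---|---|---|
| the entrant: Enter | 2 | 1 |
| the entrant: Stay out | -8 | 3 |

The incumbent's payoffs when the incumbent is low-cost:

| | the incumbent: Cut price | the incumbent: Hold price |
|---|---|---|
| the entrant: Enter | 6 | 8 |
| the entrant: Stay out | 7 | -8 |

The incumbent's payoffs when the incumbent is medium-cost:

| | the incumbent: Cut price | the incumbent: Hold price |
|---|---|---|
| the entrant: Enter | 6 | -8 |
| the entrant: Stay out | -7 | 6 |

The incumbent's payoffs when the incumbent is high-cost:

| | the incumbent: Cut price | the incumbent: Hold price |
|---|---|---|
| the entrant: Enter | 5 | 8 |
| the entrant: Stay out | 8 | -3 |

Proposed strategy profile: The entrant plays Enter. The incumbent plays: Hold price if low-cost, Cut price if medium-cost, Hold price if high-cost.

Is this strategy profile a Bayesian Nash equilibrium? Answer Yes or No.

The entrant plays Enter: E[Enter] = 7/20·(1) + 7/20·(2) + 3/10·(1) = 27/20; E[Stay out] = -17/20. Best-responding. ✓
The incumbent (cost type low-cost), facing Enter: Cut price gives 6, Hold price gives 8. Proposed Hold price is best. ✓
The incumbent (cost type medium-cost), facing Enter: Cut price gives 6, Hold price gives -8. Proposed Cut price is best. ✓
The incumbent (cost type high-cost), facing Enter: Cut price gives 5, Hold price gives 8. Proposed Hold price is best. ✓

Yes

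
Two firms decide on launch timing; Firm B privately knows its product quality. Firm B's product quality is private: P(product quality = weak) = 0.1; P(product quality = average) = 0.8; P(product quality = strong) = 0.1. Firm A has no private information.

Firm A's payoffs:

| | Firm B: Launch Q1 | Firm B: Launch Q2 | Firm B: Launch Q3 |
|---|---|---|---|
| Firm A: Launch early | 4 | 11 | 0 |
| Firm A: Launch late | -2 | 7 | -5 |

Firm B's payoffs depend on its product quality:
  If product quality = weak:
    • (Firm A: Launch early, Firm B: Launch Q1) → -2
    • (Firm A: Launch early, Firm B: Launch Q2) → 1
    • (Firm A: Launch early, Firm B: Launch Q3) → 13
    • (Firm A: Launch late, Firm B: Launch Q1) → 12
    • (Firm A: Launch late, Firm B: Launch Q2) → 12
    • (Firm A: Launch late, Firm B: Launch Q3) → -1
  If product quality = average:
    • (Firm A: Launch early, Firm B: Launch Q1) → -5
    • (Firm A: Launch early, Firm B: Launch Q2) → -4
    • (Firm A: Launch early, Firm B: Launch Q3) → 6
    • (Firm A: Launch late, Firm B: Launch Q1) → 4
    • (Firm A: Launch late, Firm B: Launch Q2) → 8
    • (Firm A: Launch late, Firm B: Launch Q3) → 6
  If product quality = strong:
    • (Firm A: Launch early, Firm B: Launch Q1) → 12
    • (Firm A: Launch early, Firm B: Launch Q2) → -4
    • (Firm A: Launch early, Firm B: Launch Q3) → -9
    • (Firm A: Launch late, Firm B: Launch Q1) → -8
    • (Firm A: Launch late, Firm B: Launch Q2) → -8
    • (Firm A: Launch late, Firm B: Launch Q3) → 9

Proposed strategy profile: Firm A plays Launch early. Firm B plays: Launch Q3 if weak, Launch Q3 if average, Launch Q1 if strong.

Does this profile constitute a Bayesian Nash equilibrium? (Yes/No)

A profile is a BNE iff every type of every player is best-responding given beliefs about the other side.
Firm A plays Launch early: E[Launch early] = 0.1·(0) + 0.8·(0) + 0.1·(4) = 0.4; E[Launch late] = -4.7. Best-responding. ✓
Firm B (product quality weak), facing Launch early: Launch Q1 gives -2, Launch Q2 gives 1, Launch Q3 gives 13. Proposed Launch Q3 is best. ✓
Firm B (product quality average), facing Launch early: Launch Q1 gives -5, Launch Q2 gives -4, Launch Q3 gives 6. Proposed Launch Q3 is best. ✓
Firm B (product quality strong), facing Launch early: Launch Q1 gives 12, Launch Q2 gives -4, Launch Q3 gives -9. Proposed Launch Q1 is best. ✓

Yes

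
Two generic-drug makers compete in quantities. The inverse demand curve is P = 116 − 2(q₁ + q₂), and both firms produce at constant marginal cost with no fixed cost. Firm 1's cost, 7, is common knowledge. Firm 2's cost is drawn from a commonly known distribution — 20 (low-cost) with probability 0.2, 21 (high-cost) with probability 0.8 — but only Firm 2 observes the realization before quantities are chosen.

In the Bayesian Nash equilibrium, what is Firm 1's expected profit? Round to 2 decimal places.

837.77

Firm 2 with cost c maximizes (116 − 2(q₁+q₂) − c)·q₂, giving q₂(c) = (116 − c − 2q₁)/4.
E[c₂] = 0.2·20 + 0.8·21 = 20.8
Firm 1's FOC against E[q₂] yields q₁ = (116 − 2·7 + E[c₂])/6 = (116 − 14 + 20.8)/6 = 20.4667.
E[P] = 116 − 2·(q₁ + E[q₂]) = 47.9333; Firm 1's expected profit = (E[P] − 7)·q₁ = (47.9333 − 7)·20.4667 = 837.769.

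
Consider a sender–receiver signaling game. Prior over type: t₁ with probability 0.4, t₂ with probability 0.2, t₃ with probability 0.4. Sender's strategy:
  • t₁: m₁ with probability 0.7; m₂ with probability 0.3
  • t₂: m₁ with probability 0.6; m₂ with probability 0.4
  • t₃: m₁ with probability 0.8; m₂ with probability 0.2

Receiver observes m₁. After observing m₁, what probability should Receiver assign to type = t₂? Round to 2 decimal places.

0.17

P(m₁) = 0.4·0.7 + 0.2·0.6 + 0.4·0.8 = 0.72
P(t₂ | m₁) = (0.2·0.6) / 0.72 = 0.12 / 0.72 = 0.166667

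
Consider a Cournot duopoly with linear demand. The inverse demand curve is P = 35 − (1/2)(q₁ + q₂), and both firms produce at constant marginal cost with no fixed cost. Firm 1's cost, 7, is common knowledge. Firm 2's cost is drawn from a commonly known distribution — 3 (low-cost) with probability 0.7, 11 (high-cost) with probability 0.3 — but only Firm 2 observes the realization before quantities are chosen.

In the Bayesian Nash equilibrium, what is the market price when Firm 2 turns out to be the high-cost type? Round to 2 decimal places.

18.60

Firm 2 with cost c maximizes (35 − (1/2)(q₁+q₂) − c)·q₂, giving q₂(c) = (35 − c − (1/2)q₁).
E[c₂] = 0.7·3 + 0.3·11 = 5.4
Firm 1's FOC against E[q₂] yields q₁ = (35 − 2·7 + E[c₂])/(3/2) = (35 − 14 + 5.4)/(3/2) = 17.6.
q₂(high-cost) = 15.2, so P = 35 − (1/2)·(17.6 + 15.2) = 18.6.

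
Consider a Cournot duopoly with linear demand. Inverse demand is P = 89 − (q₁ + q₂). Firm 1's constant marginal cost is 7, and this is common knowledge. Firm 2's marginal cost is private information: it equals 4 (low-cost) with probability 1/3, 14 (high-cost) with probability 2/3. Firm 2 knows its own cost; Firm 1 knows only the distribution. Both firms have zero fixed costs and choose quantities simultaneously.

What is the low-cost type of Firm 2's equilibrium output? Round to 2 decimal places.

Type-c best response for Firm 2: q₂(c) = (89 − c)/2 − q₁/2.
Firm 1 maximizes expected profit; its first-order condition is 89 − 2q₁ − E[q₂] − 7 = 0.
Substituting E[q₂] and solving: E[c₂] = 10.6667, so q₁ = (89 − 2·7 + 10.6667)/3 = 28.5556.
q₂(low-cost) = (89 − 4 − 28.5556)/2 = 28.2222.

28.22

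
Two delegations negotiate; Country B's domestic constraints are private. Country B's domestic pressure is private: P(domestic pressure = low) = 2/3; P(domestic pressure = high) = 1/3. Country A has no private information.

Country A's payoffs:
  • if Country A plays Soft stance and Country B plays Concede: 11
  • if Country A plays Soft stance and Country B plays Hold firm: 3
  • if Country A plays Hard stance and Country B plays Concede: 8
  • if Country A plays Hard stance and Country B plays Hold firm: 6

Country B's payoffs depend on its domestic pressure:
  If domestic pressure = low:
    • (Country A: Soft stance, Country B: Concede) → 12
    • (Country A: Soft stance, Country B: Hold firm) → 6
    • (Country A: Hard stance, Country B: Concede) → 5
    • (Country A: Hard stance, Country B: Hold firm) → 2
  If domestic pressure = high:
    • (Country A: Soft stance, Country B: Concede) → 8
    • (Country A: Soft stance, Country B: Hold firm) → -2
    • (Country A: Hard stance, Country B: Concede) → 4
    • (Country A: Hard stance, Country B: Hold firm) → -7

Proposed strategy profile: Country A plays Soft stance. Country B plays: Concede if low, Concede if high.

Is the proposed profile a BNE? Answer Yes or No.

Yes

Country A plays Soft stance: E[Soft stance] = 2/3·(11) + 1/3·(11) = 11; E[Hard stance] = 8. Best-responding. ✓
Country B (domestic pressure low), facing Soft stance: Concede gives 12, Hold firm gives 6. Proposed Concede is best. ✓
Country B (domestic pressure high), facing Soft stance: Concede gives 8, Hold firm gives -2. Proposed Concede is best. ✓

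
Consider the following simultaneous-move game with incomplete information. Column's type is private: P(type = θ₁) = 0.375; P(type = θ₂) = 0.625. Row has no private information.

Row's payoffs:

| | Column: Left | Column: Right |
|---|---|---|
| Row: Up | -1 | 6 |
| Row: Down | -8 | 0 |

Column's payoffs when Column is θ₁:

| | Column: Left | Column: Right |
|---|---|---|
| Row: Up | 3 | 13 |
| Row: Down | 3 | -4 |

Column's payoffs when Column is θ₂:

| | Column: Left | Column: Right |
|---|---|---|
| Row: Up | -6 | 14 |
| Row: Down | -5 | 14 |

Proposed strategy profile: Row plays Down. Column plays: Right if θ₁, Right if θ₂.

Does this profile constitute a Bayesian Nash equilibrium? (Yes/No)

Row plays Down: E[Down] = 0.375·(0) + 0.625·(0) = 0; E[Up] = 6. Not best-responding. ✗
Column (type θ₁), facing Down: Left gives 3, Right gives -4. Proposed Right is not best — profitable deviation exists. ✗
Column (type θ₂), facing Down: Left gives -5, Right gives 14. Proposed Right is best. ✓

No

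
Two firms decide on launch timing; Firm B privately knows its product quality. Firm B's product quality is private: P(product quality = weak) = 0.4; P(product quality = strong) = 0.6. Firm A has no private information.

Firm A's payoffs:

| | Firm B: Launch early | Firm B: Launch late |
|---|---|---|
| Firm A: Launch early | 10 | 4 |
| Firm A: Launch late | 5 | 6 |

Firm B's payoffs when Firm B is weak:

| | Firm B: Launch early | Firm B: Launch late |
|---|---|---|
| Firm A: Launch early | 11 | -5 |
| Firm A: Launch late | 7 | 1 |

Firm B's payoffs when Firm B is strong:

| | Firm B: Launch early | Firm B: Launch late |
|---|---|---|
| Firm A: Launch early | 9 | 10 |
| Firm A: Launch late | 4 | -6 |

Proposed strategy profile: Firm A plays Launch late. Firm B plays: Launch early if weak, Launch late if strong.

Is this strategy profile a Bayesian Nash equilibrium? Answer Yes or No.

No

A profile is a BNE iff every type of every player is best-responding given beliefs about the other side.
Firm A plays Launch late: E[Launch late] = 0.4·(5) + 0.6·(6) = 5.6; E[Launch early] = 6.4. Not best-responding. ✗
Firm B (product quality weak), facing Launch late: Launch early gives 7, Launch late gives 1. Proposed Launch early is best. ✓
Firm B (product quality strong), facing Launch late: Launch early gives 4, Launch late gives -6. Proposed Launch late is not best — profitable deviation exists. ✗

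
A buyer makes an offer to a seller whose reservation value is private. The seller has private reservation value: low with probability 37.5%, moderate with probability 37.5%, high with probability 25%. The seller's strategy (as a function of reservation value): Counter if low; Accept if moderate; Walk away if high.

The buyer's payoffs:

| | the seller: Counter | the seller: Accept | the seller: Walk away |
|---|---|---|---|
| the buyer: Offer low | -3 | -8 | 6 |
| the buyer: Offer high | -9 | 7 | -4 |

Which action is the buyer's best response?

E[Offer low] = 0.375·(-3) + 0.375·(-8) + 0.25·(6) = -2.625
E[Offer high] = 0.375·(-9) + 0.375·(7) + 0.25·(-4) = -1.75
Best response: Offer high (-1.75 is the largest).

Offer high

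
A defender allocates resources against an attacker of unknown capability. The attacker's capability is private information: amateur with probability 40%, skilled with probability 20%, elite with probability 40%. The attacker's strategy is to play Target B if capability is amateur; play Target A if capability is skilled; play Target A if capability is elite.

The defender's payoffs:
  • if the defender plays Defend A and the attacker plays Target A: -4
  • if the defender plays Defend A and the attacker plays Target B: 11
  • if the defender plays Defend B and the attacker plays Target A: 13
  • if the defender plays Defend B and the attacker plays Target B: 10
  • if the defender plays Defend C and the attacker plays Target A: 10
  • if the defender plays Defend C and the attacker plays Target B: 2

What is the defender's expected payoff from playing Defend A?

Take the expectation over the attacker's capability, weighting each type's action by its prior probability.
E[Defend A] = 0.4·11 + 0.2·(-4) + 0.4·(-4) = 4.4 + (-0.8) + (-1.6) = 2

2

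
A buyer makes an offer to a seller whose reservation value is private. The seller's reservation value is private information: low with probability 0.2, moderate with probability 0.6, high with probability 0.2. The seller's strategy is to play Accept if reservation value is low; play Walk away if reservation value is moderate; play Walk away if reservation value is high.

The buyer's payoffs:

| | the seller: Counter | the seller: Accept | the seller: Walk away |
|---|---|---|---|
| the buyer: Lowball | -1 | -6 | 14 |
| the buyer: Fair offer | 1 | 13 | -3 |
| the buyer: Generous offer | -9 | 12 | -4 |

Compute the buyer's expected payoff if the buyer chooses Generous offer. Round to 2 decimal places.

E[Generous offer] = 0.2·12 + 0.6·(-4) + 0.2·(-4) = 2.4 + (-2.4) + (-0.8) = -0.8

-0.80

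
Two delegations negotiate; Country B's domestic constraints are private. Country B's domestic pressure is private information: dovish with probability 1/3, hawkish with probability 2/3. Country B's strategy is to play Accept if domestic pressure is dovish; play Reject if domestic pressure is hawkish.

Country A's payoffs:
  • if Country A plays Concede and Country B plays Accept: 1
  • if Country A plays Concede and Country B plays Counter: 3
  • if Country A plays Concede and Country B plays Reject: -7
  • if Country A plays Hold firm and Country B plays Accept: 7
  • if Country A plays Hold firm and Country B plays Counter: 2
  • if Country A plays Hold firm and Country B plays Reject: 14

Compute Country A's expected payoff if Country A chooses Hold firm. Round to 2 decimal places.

Take the expectation over Country B's domestic pressure, weighting each type's action by its prior probability.
E[Hold firm] = 1/3·7 + 2/3·14 = 7/3 + 28/3 = 35/3

11.67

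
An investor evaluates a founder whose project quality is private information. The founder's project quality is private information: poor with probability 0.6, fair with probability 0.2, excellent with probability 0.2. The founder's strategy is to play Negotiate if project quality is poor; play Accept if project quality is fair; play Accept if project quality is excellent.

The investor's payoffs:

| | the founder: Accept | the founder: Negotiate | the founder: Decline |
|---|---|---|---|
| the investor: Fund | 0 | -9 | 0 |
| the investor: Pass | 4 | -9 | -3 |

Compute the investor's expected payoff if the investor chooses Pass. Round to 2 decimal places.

-3.80

Take the expectation over the founder's project quality, weighting each type's action by its prior probability.
E[Pass] = 0.6·(-9) + 0.2·4 + 0.2·4 = (-5.4) + 0.8 + 0.8 = -3.8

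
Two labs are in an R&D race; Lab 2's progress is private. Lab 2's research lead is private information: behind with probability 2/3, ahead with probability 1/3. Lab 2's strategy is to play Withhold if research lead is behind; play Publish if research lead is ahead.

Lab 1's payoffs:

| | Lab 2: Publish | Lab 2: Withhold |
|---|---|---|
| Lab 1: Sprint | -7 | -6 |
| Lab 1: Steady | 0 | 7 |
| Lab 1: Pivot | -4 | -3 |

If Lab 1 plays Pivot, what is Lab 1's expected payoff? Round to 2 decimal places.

Take the expectation over Lab 2's research lead, weighting each type's action by its prior probability.
E[Pivot] = 2/3·(-3) + 1/3·(-4) = (-2) + (-4/3) = -10/3

-3.33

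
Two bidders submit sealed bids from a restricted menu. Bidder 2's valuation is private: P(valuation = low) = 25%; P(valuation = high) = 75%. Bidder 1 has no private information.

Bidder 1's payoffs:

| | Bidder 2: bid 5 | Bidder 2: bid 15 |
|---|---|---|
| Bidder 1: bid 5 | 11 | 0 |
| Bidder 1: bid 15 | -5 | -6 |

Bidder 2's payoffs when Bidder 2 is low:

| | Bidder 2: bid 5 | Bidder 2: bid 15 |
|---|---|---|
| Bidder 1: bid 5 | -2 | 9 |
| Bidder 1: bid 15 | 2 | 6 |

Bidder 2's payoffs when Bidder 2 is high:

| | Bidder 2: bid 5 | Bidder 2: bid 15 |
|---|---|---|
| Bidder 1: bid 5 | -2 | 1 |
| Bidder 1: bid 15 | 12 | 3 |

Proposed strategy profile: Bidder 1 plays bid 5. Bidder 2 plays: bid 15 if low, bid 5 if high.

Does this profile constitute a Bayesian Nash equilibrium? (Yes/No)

Bidder 1 plays bid 5: E[bid 5] = 0.25·(0) + 0.75·(11) = 8.25; E[bid 15] = -5.25. Best-responding. ✓
Bidder 2 (valuation low), facing bid 5: bid 5 gives -2, bid 15 gives 9. Proposed bid 15 is best. ✓
Bidder 2 (valuation high), facing bid 5: bid 5 gives -2, bid 15 gives 1. Proposed bid 5 is not best — profitable deviation exists. ✗

No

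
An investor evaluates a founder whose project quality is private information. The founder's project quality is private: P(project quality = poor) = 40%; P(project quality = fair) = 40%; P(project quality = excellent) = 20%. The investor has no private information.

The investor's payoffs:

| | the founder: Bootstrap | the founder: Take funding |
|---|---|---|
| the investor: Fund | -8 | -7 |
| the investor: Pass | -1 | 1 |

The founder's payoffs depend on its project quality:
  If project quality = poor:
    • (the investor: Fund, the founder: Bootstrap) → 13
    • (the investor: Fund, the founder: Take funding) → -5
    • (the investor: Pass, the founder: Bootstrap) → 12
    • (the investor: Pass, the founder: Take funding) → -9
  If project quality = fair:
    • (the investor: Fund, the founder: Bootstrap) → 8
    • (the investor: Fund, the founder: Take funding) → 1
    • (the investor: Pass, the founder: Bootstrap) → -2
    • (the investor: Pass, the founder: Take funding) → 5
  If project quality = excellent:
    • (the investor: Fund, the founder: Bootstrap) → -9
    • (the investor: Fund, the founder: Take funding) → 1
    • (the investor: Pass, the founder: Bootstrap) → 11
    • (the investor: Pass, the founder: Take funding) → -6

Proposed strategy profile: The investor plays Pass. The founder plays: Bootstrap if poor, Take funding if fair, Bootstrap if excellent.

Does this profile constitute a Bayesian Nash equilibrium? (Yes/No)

Yes

The investor plays Pass: E[Pass] = 0.4·(-1) + 0.4·(1) + 0.2·(-1) = -0.2; E[Fund] = -7.6. Best-responding. ✓
The founder (project quality poor), facing Pass: Bootstrap gives 12, Take funding gives -9. Proposed Bootstrap is best. ✓
The founder (project quality fair), facing Pass: Bootstrap gives -2, Take funding gives 5. Proposed Take funding is best. ✓
The founder (project quality excellent), facing Pass: Bootstrap gives 11, Take funding gives -6. Proposed Bootstrap is best. ✓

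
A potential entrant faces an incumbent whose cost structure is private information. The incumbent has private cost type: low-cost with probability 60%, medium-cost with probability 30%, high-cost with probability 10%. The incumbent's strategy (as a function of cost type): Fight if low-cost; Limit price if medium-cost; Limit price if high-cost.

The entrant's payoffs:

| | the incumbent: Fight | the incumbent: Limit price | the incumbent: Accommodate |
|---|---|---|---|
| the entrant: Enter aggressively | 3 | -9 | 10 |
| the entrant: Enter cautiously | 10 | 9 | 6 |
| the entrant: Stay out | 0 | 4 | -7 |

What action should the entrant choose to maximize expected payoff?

E[Enter aggressively] = 0.6·(3) + 0.3·(-9) + 0.1·(-9) = -1.8
E[Enter cautiously] = 0.6·(10) + 0.3·(9) + 0.1·(9) = 9.6
E[Stay out] = 0.6·(0) + 0.3·(4) + 0.1·(4) = 1.6
Best response: Enter cautiously (9.6 is the largest).

Enter cautiously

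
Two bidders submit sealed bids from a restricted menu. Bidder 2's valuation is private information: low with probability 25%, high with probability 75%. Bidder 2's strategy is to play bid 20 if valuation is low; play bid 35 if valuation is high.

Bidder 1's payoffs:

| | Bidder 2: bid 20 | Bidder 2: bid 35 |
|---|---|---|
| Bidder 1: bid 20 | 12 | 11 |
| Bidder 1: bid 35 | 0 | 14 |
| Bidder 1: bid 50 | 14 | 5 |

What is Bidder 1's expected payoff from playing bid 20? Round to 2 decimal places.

Take the expectation over Bidder 2's valuation, weighting each type's action by its prior probability.
E[bid 20] = 0.25·12 + 0.75·11 = 3 + 8.25 = 11.25

11.25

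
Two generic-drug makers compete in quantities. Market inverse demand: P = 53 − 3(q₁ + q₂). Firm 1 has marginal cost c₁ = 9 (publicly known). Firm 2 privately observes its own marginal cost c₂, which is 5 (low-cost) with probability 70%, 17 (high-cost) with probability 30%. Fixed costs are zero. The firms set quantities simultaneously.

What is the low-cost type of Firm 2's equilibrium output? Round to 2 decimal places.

5.58

Each type of Firm 2 best-responds to q₁; Firm 1 best-responds to the expected q₂ over Firm 2's types.
Firm 2 with cost c maximizes (53 − 3(q₁+q₂) − c)·q₂, giving q₂(c) = (53 − c − 3q₁)/6.
E[c₂] = 0.7·5 + 0.3·17 = 8.6
Firm 1's FOC against E[q₂] yields q₁ = (53 − 2·9 + E[c₂])/9 = (53 − 18 + 8.6)/9 = 4.84444.
q₂(low-cost) = (53 − 5 − 3·4.84444)/6 = 5.57778.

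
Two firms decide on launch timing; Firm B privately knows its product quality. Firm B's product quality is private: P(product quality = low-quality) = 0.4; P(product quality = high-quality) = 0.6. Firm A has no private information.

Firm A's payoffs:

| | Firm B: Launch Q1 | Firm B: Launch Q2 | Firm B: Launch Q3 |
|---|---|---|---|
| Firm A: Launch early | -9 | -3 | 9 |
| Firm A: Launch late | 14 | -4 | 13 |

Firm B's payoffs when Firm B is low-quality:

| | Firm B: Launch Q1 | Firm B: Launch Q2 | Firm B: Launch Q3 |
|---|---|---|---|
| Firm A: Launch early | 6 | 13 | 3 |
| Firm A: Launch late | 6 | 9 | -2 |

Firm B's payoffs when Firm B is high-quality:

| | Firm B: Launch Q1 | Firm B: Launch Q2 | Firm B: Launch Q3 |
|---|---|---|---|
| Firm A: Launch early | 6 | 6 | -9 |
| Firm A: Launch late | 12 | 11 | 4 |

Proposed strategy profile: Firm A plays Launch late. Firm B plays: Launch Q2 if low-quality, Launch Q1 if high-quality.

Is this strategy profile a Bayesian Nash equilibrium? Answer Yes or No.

Yes

Firm A plays Launch late: E[Launch late] = 0.4·(-4) + 0.6·(14) = 6.8; E[Launch early] = -6.6. Best-responding. ✓
Firm B (product quality low-quality), facing Launch late: Launch Q1 gives 6, Launch Q2 gives 9, Launch Q3 gives -2. Proposed Launch Q2 is best. ✓
Firm B (product quality high-quality), facing Launch late: Launch Q1 gives 12, Launch Q2 gives 11, Launch Q3 gives 4. Proposed Launch Q1 is best. ✓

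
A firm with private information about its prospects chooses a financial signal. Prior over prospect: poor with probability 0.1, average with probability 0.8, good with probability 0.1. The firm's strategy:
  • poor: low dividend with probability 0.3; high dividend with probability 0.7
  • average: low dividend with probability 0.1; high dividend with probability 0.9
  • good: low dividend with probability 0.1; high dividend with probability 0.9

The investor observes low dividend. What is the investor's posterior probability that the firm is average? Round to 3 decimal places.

P(low dividend) = 0.1·0.3 + 0.8·0.1 + 0.1·0.1 = 0.12
P(average | low dividend) = (0.8·0.1) / 0.12 = 0.08 / 0.12 = 0.666667

0.667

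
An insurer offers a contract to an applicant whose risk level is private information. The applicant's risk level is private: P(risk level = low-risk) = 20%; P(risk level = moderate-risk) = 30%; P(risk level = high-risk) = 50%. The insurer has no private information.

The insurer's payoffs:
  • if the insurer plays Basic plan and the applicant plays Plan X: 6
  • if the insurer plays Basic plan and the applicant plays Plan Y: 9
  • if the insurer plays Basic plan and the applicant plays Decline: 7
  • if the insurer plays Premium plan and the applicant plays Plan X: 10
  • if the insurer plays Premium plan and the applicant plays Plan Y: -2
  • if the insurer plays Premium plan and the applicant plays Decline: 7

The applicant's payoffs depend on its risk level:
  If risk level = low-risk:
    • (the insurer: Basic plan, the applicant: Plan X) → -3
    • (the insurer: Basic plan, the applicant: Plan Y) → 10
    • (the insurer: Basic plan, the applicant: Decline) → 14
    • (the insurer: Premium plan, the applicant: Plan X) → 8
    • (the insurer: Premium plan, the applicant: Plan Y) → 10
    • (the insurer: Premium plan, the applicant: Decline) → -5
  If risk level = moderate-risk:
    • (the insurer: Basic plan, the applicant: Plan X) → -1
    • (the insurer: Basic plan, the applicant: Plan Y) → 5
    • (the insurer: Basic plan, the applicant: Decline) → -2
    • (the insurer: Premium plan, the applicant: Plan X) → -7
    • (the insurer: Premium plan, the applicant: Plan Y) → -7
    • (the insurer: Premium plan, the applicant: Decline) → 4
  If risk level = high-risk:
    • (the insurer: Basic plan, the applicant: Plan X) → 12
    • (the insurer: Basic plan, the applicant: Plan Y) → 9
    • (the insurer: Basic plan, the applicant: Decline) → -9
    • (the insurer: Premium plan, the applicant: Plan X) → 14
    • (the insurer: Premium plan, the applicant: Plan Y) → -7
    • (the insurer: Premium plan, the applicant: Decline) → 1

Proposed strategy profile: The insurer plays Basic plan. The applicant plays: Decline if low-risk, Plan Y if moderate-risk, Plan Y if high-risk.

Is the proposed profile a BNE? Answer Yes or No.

A profile is a BNE iff every type of every player is best-responding given beliefs about the other side.
The insurer plays Basic plan: E[Basic plan] = 0.2·(7) + 0.3·(9) + 0.5·(9) = 8.6; E[Premium plan] = -0.2. Best-responding. ✓
The applicant (risk level low-risk), facing Basic plan: Plan X gives -3, Plan Y gives 10, Decline gives 14. Proposed Decline is best. ✓
The applicant (risk level moderate-risk), facing Basic plan: Plan X gives -1, Plan Y gives 5, Decline gives -2. Proposed Plan Y is best. ✓
The applicant (risk level high-risk), facing Basic plan: Plan X gives 12, Plan Y gives 9, Decline gives -9. Proposed Plan Y is not best — profitable deviation exists. ✗

No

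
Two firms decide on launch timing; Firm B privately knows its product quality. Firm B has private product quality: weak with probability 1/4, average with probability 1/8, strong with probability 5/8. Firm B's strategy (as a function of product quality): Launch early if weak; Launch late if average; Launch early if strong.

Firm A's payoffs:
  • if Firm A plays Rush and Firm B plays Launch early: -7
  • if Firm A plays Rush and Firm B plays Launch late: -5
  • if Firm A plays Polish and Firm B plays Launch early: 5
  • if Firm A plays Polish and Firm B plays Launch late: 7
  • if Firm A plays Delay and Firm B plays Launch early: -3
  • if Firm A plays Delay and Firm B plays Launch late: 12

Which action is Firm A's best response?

E[Rush] = 1/4·(-7) + 1/8·(-5) + 5/8·(-7) = -27/4
E[Polish] = 1/4·(5) + 1/8·(7) + 5/8·(5) = 21/4
E[Delay] = 1/4·(-3) + 1/8·(12) + 5/8·(-3) = -9/8
Best response: Polish (21/4 is the largest).

Polish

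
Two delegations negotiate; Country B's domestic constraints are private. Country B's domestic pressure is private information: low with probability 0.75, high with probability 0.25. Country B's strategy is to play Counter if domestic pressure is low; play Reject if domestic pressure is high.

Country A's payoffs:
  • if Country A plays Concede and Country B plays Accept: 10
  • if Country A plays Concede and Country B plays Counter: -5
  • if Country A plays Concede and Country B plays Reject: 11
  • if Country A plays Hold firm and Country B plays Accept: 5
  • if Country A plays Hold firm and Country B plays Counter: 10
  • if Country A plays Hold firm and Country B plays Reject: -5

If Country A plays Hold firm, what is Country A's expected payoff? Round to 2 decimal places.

6.25

E[Hold firm] = 0.75·10 + 0.25·(-5) = 7.5 + (-1.25) = 6.25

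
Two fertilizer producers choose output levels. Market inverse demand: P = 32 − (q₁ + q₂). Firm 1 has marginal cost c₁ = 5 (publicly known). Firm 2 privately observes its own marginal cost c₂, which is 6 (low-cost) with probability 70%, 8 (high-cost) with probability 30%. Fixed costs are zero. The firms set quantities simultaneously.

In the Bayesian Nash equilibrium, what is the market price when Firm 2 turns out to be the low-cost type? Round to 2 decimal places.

Firm 2 with cost c maximizes (32 − (q₁+q₂) − c)·q₂, giving q₂(c) = (32 − c − q₁)/2.
E[c₂] = 0.7·6 + 0.3·8 = 6.6
Firm 1's FOC against E[q₂] yields q₁ = (32 − 2·5 + E[c₂])/3 = (32 − 10 + 6.6)/3 = 9.53333.
q₂(low-cost) = 8.23333, so P = 32 − (9.53333 + 8.23333) = 14.2333.

14.23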